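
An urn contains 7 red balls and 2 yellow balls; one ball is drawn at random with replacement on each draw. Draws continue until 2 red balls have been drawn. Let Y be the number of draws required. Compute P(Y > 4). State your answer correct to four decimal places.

0.0366

Needing more than 4 draws ⇔ fewer than 2 successes in the first 4. With X ~ Binomial(4, 0.777778), P(Y > 4) = P(X ≤ 1).
  k=0: C(4,0)·0.777778^0·0.222222^4 = 0.002439
  k=1: C(4,1)·0.777778^1·0.222222^3 = 0.034141
P(X ≤ 1) = 0.036580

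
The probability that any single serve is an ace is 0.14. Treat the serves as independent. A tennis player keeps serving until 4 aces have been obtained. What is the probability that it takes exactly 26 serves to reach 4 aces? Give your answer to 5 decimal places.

Y = trial on which the fourth success occurs; negative binomial, r=4, p=0.14.
P(Y=26) = C(25,3) · p^4 · (1−p)^22
= 2300 · 0.00038416 · 0.036221 = 0.0320041

0.03200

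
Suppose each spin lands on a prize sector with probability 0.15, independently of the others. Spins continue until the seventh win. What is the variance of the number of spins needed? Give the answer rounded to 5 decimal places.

264.44444

Y = total spins until the seventh success; negative binomial with r=7, p=0.15.
Var(Y) = r(1−p)/p² = 7·0.85 / 0.15² = 264.4444444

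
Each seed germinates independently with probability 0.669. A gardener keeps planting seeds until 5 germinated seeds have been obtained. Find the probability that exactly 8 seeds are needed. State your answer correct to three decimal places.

Y = trial on which the fifth success occurs; negative binomial, r=5, p=0.669.
P(Y=8) = C(7,4) · p^5 · (1−p)^3
= 35 · 0.13401 · 0.036265 = 0.17009

0.170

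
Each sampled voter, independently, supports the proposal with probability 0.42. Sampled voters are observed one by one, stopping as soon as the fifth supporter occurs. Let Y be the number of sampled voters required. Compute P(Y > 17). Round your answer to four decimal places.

0.0949

Needing more than 17 sampled voters ⇔ fewer than 5 successes in the first 17. With X ~ Binomial(17, 0.42), P(Y > 17) = P(X ≤ 4).
  k=0: C(17,0)·0.42^0·0.58^17 = 0.000095
  k=1: C(17,1)·0.42^1·0.58^16 = 0.001171
  k=2: C(17,2)·0.42^2·0.58^15 = 0.006784
  k=3: C(17,3)·0.42^3·0.58^14 = 0.024561
  k=4: C(17,4)·0.42^4·0.58^13 = 0.062250
P(X ≤ 4) = 0.094861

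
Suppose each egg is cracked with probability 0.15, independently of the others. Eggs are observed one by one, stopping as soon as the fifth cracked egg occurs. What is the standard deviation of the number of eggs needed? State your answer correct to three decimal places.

Y = total eggs until the fifth success; negative binomial with r=5, p=0.15.
SD(Y) = √[r(1−p)/p²] = √(188.88889) = 13.74369

13.744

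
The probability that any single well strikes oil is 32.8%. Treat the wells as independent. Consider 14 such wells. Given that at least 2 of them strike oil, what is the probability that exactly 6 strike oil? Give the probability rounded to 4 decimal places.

0.1603

X ~ Binomial(14, 0.328). Want P(X=6 | X≥2) = P(X=6) / P(X≥2).
P(X=6) = C(14,6)·0.328^6·0.672^8 = 0.155508
P(X≥2) = 1 − 0.003830 − 0.026170 = 0.970000
Ratio = 0.155508 / 0.970000 = 0.160317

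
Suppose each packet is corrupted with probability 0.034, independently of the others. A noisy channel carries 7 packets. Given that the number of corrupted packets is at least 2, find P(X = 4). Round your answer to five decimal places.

0.00195

X ~ Binomial(7, 0.034). Want P(X=4 | X≥2) = P(X=4) / P(X≥2).
P(X=4) = C(7,4)·0.034^4·0.966^3 = 0.0000422
P(X≥2) = 1 − 0.7849462 − 0.1933925 = 0.0216613
Ratio = 0.0000422 / 0.0216613 = 0.0019464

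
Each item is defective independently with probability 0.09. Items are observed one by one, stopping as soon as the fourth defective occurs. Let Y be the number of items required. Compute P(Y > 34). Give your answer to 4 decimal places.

0.6333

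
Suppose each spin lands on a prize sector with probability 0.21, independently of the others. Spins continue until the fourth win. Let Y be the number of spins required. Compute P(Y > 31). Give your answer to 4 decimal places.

0.0848

Needing more than 31 spins ⇔ fewer than 4 successes in the first 31. With X ~ Binomial(31, 0.21), P(Y > 31) = P(X ≤ 3).
  k=0: C(31,0)·0.21^0·0.79^31 = 0.000671
  k=1: C(31,1)·0.21^1·0.79^30 = 0.005526
  k=2: C(31,2)·0.21^2·0.79^29 = 0.022033
  k=3: C(31,3)·0.21^3·0.79^28 = 0.056617
P(X ≤ 3) = 0.084846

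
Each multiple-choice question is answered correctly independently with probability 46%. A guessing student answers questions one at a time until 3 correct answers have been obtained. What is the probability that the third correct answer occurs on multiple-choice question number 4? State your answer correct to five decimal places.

Y = trial on which the third success occurs; negative binomial, r=3, p=0.46.
P(Y=4) = C(3,2) · p^3 · (1−p)^1
= 3 · 0.097336 · 0.54 = 0.1576843

0.15768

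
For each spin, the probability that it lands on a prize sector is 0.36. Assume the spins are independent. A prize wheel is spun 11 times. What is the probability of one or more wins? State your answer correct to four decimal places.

P(at least one) = 1 − P(none) = 1 − (1 − 0.36)^11
= 1 − 0.007379 = 0.992621

0.9926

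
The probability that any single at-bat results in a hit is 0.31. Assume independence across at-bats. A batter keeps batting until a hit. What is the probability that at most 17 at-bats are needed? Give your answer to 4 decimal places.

0.9982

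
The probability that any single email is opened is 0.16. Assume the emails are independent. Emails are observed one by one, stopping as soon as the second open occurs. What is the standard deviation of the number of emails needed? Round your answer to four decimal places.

Y = total emails until the second success; negative binomial with r=2, p=0.16.
SD(Y) = √[r(1−p)/p²] = √(65.625000) = 8.100926

8.1009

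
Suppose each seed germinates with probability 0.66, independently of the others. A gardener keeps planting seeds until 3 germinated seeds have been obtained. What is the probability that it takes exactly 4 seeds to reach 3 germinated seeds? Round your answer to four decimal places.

Y = trial on which the third success occurs; negative binomial, r=3, p=0.66.
P(Y=4) = C(3,2) · p^3 · (1−p)^1
= 3 · 0.2875 · 0.34 = 0.293246

0.2932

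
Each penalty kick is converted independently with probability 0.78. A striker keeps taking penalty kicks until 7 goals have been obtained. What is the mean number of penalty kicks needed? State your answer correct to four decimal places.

8.9744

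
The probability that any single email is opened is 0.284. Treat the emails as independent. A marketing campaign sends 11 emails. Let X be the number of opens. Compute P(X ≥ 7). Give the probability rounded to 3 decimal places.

X ~ Binomial(11, 0.284); P(X ≥ 7) = Σ C(11,k) p^k (1−p)^(11−k) over k:
  k=7: C(11,7)·0.284^7·0.716^4 = 0.01292
  k=8: C(11,8)·0.284^8·0.716^3 = 0.00256
  k=9: C(11,9)·0.284^9·0.716^2 = 0.00034
  k=10: C(11,10)·0.284^10·0.716^1 = 0.00003
  k=11: C(11,11)·0.284^11·0.716^0 = 0.00000
Total = 0.01585

0.016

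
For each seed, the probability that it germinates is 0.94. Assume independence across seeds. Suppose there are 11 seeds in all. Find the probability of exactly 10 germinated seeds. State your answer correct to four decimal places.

0.3555

X ~ Binomial(n=11, p=0.94).
P(X=10) = C(11,10) · p^10 · (1−p)^1
= 11 · 0.53862 · 0.06 = 0.355486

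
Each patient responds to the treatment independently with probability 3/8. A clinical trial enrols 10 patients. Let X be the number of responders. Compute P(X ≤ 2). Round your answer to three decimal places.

0.211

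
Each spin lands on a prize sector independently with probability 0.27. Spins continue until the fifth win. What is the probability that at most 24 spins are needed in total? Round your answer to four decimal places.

Finishing within 24 spins ⇔ at least 5 successes in the first 24. With X ~ Binomial(24, 0.27), P(Y ≤ 24) = 1 − P(X ≤ 4).
  k=0: C(24,0)·0.27^0·0.73^24 = 0.000525
  k=1: C(24,1)·0.27^1·0.73^23 = 0.004656
  k=2: C(24,2)·0.27^2·0.73^22 = 0.019803
  k=3: C(24,3)·0.27^3·0.73^21 = 0.053713
  k=4: C(24,4)·0.27^4·0.73^20 = 0.104299
1 − 0.182997 = 0.817003

0.8170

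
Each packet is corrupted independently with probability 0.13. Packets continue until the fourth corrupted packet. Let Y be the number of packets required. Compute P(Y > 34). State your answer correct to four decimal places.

0.3388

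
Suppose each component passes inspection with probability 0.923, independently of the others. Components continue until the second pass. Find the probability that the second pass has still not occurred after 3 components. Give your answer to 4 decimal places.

0.0169

Needing more than 3 components ⇔ fewer than 2 successes in the first 3. With X ~ Binomial(3, 0.923), P(Y > 3) = P(X ≤ 1).
  k=0: C(3,0)·0.923^0·0.077^3 = 0.000457
  k=1: C(3,1)·0.923^1·0.077^2 = 0.016417
P(X ≤ 1) = 0.016874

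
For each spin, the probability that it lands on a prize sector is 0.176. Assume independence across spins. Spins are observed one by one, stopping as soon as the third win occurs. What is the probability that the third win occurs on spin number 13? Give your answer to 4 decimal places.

Y = trial on which the third success occurs; negative binomial, r=3, p=0.176.
P(Y=13) = C(12,2) · p^3 · (1−p)^10
= 66 · 0.0054518 · 0.1443 = 0.051922

0.0519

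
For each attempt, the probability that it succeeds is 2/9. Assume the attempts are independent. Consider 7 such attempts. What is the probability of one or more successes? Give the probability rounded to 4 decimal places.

P(at least one) = 1 − P(none) = 1 − (1 − 0.222222)^7
= 1 − 0.172182 = 0.827818

0.8278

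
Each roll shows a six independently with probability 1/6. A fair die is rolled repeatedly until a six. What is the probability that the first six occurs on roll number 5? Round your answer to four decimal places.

0.0804

Geometric (trials to first success), p = 0.166667.
P(Y = 5) = (1−p)^4 · p = 0.48225 · 0.166667 = 0.080376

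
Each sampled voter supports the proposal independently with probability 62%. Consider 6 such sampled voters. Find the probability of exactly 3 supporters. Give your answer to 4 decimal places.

0.2616

X ~ Binomial(n=6, p=0.62).
P(X=3) = C(6,3) · p^3 · (1−p)^3
= 20 · 0.23833 · 0.054872 = 0.261551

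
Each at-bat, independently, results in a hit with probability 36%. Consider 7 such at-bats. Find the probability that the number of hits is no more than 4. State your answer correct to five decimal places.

0.93745

X ~ Binomial(7, 0.36); P(X ≤ 4) = Σ C(7,k) p^k (1−p)^(7−k) over k:
  k=0: C(7,0)·0.36^0·0.64^7 = 0.0439805
  k=1: C(7,1)·0.36^1·0.64^6 = 0.1731731
  k=2: C(7,2)·0.36^2·0.64^5 = 0.2922296
  k=3: C(7,3)·0.36^3·0.64^4 = 0.2739652
  k=4: C(7,4)·0.36^4·0.64^3 = 0.1541054
Total = 0.9374538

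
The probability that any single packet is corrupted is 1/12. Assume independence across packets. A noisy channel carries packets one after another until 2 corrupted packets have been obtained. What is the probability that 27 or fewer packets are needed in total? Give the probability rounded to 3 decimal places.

0.670

Finishing within 27 packets ⇔ at least 2 successes in the first 27. With X ~ Binomial(27, 0.083333), P(Y ≤ 27) = 1 − P(X ≤ 1).
  k=0: C(27,0)·0.083333^0·0.916667^27 = 0.09544
  k=1: C(27,1)·0.083333^1·0.916667^26 = 0.23425
1 − 0.32969 = 0.67031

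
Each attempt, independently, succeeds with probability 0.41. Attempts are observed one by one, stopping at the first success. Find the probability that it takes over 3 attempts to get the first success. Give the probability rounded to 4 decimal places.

0.2054

Y = number of attempts to the first success; geometric, p = 0.41.
P(Y > 3) = P(first 3 all fail) = (1−p)^3 = 0.205379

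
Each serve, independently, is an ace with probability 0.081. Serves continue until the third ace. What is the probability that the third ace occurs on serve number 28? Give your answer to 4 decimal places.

Y = trial on which the third success occurs; negative binomial, r=3, p=0.081.
P(Y=28) = C(27,2) · p^3 · (1−p)^25
= 351 · 0.00053144 · 0.12103 = 0.022576

0.0226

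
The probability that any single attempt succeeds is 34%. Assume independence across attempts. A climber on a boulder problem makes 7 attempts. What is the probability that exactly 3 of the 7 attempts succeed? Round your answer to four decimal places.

X ~ Binomial(n=7, p=0.34).
P(X=3) = C(7,3) · p^3 · (1−p)^4
= 35 · 0.039304 · 0.18975 = 0.261024

0.2610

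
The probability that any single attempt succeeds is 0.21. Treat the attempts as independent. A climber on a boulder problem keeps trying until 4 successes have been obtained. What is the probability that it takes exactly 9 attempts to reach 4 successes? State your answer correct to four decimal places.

Y = trial on which the fourth success occurs; negative binomial, r=4, p=0.21.
P(Y=9) = C(8,3) · p^4 · (1−p)^5
= 56 · 0.0019448 · 0.30771 = 0.033512

0.0335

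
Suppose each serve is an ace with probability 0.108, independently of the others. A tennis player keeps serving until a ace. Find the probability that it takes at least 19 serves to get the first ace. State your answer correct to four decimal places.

Y = number of serves to the first success; geometric, p = 0.108.
P(Y > 18) = P(first 18 all fail) = (1−p)^18 = 0.127811

0.1278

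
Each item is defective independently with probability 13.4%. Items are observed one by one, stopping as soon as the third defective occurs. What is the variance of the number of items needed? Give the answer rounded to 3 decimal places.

144.687

Y = total items until the third success; negative binomial with r=3, p=0.134.
Var(Y) = r(1−p)/p² = 3·0.866 / 0.134² = 144.68701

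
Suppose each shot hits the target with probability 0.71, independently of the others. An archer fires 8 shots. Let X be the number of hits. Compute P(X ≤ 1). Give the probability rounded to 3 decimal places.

0.001

X ~ Binomial(8, 0.71); P(X ≤ 1) = Σ C(8,k) p^k (1−p)^(8−k) over k:
  k=0: C(8,0)·0.71^0·0.29^8 = 0.00005
  k=1: C(8,1)·0.71^1·0.29^7 = 0.00098
Total = 0.00103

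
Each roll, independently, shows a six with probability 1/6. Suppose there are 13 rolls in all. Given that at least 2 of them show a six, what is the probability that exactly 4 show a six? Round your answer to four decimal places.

0.1611

X ~ Binomial(13, 0.166667). Want P(X=4 | X≥2) = P(X=4) / P(X≥2).
P(X=4) = C(13,4)·0.166667^4·0.833333^9 = 0.106923
P(X≥2) = 1 − 0.093464 − 0.243006 = 0.663530
Ratio = 0.106923 / 0.663530 = 0.161142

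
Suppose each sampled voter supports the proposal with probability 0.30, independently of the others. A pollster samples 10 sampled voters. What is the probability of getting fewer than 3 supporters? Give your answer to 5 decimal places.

0.38278

X ~ Binomial(10, 0.30); P(X ≤ 2) = Σ C(10,k) p^k (1−p)^(10−k) over k:
  k=0: C(10,0)·0.30^0·0.70^10 = 0.0282475
  k=1: C(10,1)·0.30^1·0.70^9 = 0.1210608
  k=2: C(10,2)·0.30^2·0.70^8 = 0.2334744
Total = 0.3827828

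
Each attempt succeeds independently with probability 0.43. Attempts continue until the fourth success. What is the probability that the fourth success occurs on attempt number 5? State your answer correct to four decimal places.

Y = trial on which the fourth success occurs; negative binomial, r=4, p=0.43.
P(Y=5) = C(4,3) · p^4 · (1−p)^1
= 4 · 0.034188 · 0.57 = 0.077949

0.0779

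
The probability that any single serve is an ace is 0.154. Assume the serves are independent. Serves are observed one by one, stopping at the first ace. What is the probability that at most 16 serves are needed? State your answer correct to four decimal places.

Y = number of serves to the first success; geometric, p = 0.154.
P(Y ≤ 16) = 1 − (1−p)^16 = 1 − 0.068853 = 0.931147

0.9311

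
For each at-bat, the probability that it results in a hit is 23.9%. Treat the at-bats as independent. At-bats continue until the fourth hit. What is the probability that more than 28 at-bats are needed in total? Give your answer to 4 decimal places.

Needing more than 28 at-bats ⇔ fewer than 4 successes in the first 28. With X ~ Binomial(28, 0.239), P(Y > 28) = P(X ≤ 3).
  k=0: C(28,0)·0.239^0·0.761^28 = 0.000477
  k=1: C(28,1)·0.239^1·0.761^27 = 0.004197
  k=2: C(28,2)·0.239^2·0.761^26 = 0.017795
  k=3: C(28,3)·0.239^3·0.761^25 = 0.048434
P(X ≤ 3) = 0.070903

0.0709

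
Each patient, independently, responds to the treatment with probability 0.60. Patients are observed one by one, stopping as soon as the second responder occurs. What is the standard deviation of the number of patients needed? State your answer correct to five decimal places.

1.49071

Y = total patients until the second success; negative binomial with r=2, p=0.60.
SD(Y) = √[r(1−p)/p²] = √(2.2222222) = 1.4907120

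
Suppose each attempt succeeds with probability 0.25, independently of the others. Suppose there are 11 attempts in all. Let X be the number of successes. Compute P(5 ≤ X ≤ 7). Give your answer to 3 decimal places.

0.113

X ~ Binomial(11, 0.25); P(5 ≤ X ≤ 7) = Σ C(11,k) p^k (1−p)^(11−k) over k:
  k=5: C(11,5)·0.25^5·0.75^6 = 0.08030
  k=6: C(11,6)·0.25^6·0.75^5 = 0.02677
  k=7: C(11,7)·0.25^7·0.75^4 = 0.00637
Total = 0.11344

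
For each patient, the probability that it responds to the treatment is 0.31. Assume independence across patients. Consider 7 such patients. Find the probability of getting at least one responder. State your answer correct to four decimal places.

0.9255

P(at least one) = 1 − P(none) = 1 − (1 − 0.31)^7
= 1 − 0.074464 = 0.925536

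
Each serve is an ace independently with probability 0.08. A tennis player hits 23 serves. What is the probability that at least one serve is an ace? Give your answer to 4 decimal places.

0.8531

P(at least one) = 1 − P(none) = 1 − (1 − 0.08)^23
= 1 − 0.146933 = 0.853067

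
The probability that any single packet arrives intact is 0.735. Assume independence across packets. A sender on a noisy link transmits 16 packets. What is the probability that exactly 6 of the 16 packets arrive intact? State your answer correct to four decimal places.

X ~ Binomial(n=16, p=0.735).
P(X=6) = C(16,6) · p^6 · (1−p)^10
= 8008 · 0.15766 · 1.7079e-06 = 0.002156

0.0022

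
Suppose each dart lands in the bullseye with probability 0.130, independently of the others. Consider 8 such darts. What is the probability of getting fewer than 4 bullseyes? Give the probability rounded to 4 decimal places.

X ~ Binomial(8, 0.13); P(X ≤ 3) = Σ C(8,k) p^k (1−p)^(8−k) over k:
  k=0: C(8,0)·0.13^0·0.87^8 = 0.328212
  k=1: C(8,1)·0.13^1·0.87^7 = 0.392345
  k=2: C(8,2)·0.13^2·0.87^6 = 0.205192
  k=3: C(8,3)·0.13^3·0.87^5 = 0.061322
Total = 0.987070

0.9871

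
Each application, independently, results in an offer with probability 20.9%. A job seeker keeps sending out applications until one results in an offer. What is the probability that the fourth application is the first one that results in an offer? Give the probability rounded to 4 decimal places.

0.1034

Geometric (trials to first success), p = 0.209.
P(Y = 4) = (1−p)^3 · p = 0.49491 · 0.209 = 0.103437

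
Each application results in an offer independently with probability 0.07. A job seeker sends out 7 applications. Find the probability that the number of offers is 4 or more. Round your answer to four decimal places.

0.0007

X ~ Binomial(7, 0.07); P(X ≥ 4) = Σ C(7,k) p^k (1−p)^(7−k) over k:
  k=4: C(7,4)·0.07^4·0.93^3 = 0.000676
  k=5: C(7,5)·0.07^5·0.93^2 = 0.000031
  k=6: C(7,6)·0.07^6·0.93^1 = 0.000001
  k=7: C(7,7)·0.07^7·0.93^0 = 0.000000
Total = 0.000707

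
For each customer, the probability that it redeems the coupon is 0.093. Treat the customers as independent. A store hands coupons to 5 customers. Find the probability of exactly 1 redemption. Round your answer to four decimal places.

0.3147

X ~ Binomial(n=5, p=0.093).
P(X=1) = C(5,1) · p^1 · (1−p)^4
= 5 · 0.093 · 0.67675 = 0.314689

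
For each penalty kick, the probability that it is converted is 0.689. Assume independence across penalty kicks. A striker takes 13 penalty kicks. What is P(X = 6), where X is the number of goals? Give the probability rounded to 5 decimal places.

X ~ Binomial(n=13, p=0.689).
P(X=6) = C(13,6) · p^6 · (1−p)^7
= 1716 · 0.10698 · 0.0002814 = 0.0516601

0.05166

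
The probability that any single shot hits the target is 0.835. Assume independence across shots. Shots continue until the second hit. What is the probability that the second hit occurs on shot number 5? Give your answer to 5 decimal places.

0.01253

Y = trial on which the second success occurs; negative binomial, r=2, p=0.835.
P(Y=5) = C(4,1) · p^2 · (1−p)^3
= 4 · 0.69722 · 0.0044921 = 0.0125281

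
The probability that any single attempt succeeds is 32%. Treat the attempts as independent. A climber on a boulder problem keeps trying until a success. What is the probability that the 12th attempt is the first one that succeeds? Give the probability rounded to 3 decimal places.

0.005

Geometric (trials to first success), p = 0.32.
P(Y = 12) = (1−p)^11 · p = 0.014375 · 0.32 = 0.00460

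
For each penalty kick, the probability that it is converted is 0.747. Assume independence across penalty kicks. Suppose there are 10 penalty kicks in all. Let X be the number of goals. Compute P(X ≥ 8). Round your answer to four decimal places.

0.5166

X ~ Binomial(10, 0.747); P(X ≥ 8) = Σ C(10,k) p^k (1−p)^(10−k) over k:
  k=8: C(10,8)·0.747^8·0.253^2 = 0.279266
  k=9: C(10,9)·0.747^9·0.253^1 = 0.183234
  k=10: C(10,10)·0.747^10·0.253^0 = 0.054101
Total = 0.516601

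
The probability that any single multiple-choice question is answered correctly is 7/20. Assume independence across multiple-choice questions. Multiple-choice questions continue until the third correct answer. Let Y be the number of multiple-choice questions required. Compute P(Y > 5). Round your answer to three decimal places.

Needing more than 5 multiple-choice questions ⇔ fewer than 3 successes in the first 5. With X ~ Binomial(5, 0.35), P(Y > 5) = P(X ≤ 2).
  k=0: C(5,0)·0.35^0·0.65^5 = 0.11603
  k=1: C(5,1)·0.35^1·0.65^4 = 0.31239
  k=2: C(5,2)·0.35^2·0.65^3 = 0.33642
P(X ≤ 2) = 0.76483

0.765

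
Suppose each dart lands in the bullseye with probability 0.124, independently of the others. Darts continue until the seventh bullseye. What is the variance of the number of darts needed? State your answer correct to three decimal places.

Y = total darts until the seventh success; negative binomial with r=7, p=0.124.
Var(Y) = r(1−p)/p² = 7·0.876 / 0.124² = 398.80333

398.803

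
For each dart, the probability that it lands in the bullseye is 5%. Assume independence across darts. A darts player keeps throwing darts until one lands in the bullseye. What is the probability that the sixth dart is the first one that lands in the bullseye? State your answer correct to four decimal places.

0.0387

Geometric (trials to first success), p = 0.05.
P(Y = 6) = (1−p)^5 · p = 0.77378 · 0.05 = 0.038689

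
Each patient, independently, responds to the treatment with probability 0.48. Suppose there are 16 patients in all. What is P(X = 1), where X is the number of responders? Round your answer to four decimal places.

0.0004

X ~ Binomial(n=16, p=0.48).
P(X=1) = C(16,1) · p^1 · (1−p)^15
= 16 · 0.48 · 5.496e-05 = 0.000422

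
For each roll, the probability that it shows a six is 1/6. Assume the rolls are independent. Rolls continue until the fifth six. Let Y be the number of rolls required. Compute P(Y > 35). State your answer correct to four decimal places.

Needing more than 35 rolls ⇔ fewer than 5 successes in the first 35. With X ~ Binomial(35, 0.166667), P(Y > 35) = P(X ≤ 4).
  k=0: C(35,0)·0.166667^0·0.833333^35 = 0.001693
  k=1: C(35,1)·0.166667^1·0.833333^34 = 0.011851
  k=2: C(35,2)·0.166667^2·0.833333^33 = 0.040293
  k=3: C(35,3)·0.166667^3·0.833333^32 = 0.088645
  k=4: C(35,4)·0.166667^4·0.833333^31 = 0.141833
P(X ≤ 4) = 0.284315

0.2843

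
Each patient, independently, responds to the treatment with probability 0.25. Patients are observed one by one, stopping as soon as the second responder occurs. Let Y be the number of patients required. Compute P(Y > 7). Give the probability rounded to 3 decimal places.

Needing more than 7 patients ⇔ fewer than 2 successes in the first 7. With X ~ Binomial(7, 0.25), P(Y > 7) = P(X ≤ 1).
  k=0: C(7,0)·0.25^0·0.75^7 = 0.13348
  k=1: C(7,1)·0.25^1·0.75^6 = 0.31146
P(X ≤ 1) = 0.44495

0.445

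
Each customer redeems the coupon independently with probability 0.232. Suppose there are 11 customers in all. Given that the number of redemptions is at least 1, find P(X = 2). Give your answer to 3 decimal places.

0.291

X ~ Binomial(11, 0.232). Want P(X=2 | X≥1) = P(X=2) / P(X≥1).
P(X=2) = C(11,2)·0.232^2·0.768^9 = 0.27516
P(X≥1) = 1 − 0.05482 = 0.94518
Ratio = 0.27516 / 0.94518 = 0.29112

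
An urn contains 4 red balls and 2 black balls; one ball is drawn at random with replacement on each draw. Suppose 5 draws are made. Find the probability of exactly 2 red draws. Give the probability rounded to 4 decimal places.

X ~ Binomial(n=5, p=0.666667).
P(X=2) = C(5,2) · p^2 · (1−p)^3
= 10 · 0.44444 · 0.037037 = 0.164609

0.1646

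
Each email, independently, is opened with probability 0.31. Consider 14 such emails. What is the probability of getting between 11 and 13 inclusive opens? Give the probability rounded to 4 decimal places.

X ~ Binomial(14, 0.31); P(11 ≤ X ≤ 13) = Σ C(14,k) p^k (1−p)^(14−k) over k:
  k=11: C(14,11)·0.31^11·0.69^3 = 0.000304
  k=12: C(14,12)·0.31^12·0.69^2 = 0.000034
  k=13: C(14,13)·0.31^13·0.69^1 = 0.000002
Total = 0.000340

0.0003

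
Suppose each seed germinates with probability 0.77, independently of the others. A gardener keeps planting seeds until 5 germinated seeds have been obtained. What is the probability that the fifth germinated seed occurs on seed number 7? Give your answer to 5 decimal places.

Y = trial on which the fifth success occurs; negative binomial, r=5, p=0.77.
P(Y=7) = C(6,4) · p^5 · (1−p)^2
= 15 · 0.27068 · 0.0529 = 0.2147833

0.21478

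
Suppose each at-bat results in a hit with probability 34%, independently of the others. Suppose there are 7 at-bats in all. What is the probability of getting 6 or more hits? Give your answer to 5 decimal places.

X ~ Binomial(7, 0.34); P(X ≥ 6) = Σ C(7,k) p^k (1−p)^(7−k) over k:
  k=6: C(7,6)·0.34^6·0.66^1 = 0.0071370
  k=7: C(7,7)·0.34^7·0.66^0 = 0.0005252
Total = 0.0076622

0.00766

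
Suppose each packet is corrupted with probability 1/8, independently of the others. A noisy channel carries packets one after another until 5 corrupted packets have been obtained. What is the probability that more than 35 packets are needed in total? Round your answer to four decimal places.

Needing more than 35 packets ⇔ fewer than 5 successes in the first 35. With X ~ Binomial(35, 0.125), P(Y > 35) = P(X ≤ 4).
  k=0: C(35,0)·0.125^0·0.875^35 = 0.009339
  k=1: C(35,1)·0.125^1·0.875^34 = 0.046693
  k=2: C(35,2)·0.125^2·0.875^33 = 0.113397
  k=3: C(35,3)·0.125^3·0.875^32 = 0.178196
  k=4: C(35,4)·0.125^4·0.875^31 = 0.203652
P(X ≤ 4) = 0.551277

0.5513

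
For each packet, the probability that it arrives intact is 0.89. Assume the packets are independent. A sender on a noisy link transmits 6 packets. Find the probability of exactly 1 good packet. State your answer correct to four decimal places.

0.0001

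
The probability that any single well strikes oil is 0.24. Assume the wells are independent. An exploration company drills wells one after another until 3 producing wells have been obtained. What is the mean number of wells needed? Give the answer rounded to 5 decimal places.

12.50000

Y = total wells until the third success; negative binomial with r=3, p=0.24.
E[Y] = r / p = 3 / 0.24 = 12.5000000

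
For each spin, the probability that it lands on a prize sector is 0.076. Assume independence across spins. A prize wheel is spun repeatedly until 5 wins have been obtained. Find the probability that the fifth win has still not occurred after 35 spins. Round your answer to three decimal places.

Needing more than 35 spins ⇔ fewer than 5 successes in the first 35. With X ~ Binomial(35, 0.076), P(Y > 35) = P(X ≤ 4).
  k=0: C(35,0)·0.076^0·0.924^35 = 0.06288
  k=1: C(35,1)·0.076^1·0.924^34 = 0.18102
  k=2: C(35,2)·0.076^2·0.924^33 = 0.25312
  k=3: C(35,3)·0.076^3·0.924^32 = 0.22901
  k=4: C(35,4)·0.076^4·0.924^31 = 0.15069
P(X ≤ 4) = 0.87672

0.877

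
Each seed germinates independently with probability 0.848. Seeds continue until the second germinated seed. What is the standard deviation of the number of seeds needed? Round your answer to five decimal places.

Y = total seeds until the second success; negative binomial with r=2, p=0.848.
SD(Y) = √[r(1−p)/p²] = √(0.4227483) = 0.6501910

0.65019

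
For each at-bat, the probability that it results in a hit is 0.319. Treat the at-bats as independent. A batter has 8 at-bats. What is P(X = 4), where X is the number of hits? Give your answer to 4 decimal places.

0.1559

X ~ Binomial(n=8, p=0.319).
P(X=4) = C(8,4) · p^4 · (1−p)^4
= 70 · 0.010355 · 0.21507 = 0.155901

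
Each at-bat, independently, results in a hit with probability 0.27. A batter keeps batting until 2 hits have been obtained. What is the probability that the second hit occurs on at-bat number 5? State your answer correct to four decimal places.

Y = trial on which the second success occurs; negative binomial, r=2, p=0.27.
P(Y=5) = C(4,1) · p^2 · (1−p)^3
= 4 · 0.0729 · 0.38902 = 0.113437

0.1134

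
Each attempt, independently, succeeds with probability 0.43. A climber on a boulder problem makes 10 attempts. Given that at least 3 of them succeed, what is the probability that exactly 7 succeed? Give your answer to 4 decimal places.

X ~ Binomial(10, 0.43). Want P(X=7 | X≥3) = P(X=7) / P(X≥3).
P(X=7) = C(10,7)·0.43^7·0.57^3 = 0.060407
P(X≥3) = 1 − 0.003620 − 0.027311 − 0.092715 = 0.876354
Ratio = 0.060407 / 0.876354 = 0.068930

0.0689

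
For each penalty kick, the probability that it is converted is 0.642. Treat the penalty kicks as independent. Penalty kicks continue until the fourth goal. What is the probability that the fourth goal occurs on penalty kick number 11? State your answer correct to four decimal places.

0.0154

Y = trial on which the fourth success occurs; negative binomial, r=4, p=0.642.
P(Y=11) = C(10,3) · p^4 · (1−p)^7
= 120 · 0.16988 · 0.00075367 = 0.015364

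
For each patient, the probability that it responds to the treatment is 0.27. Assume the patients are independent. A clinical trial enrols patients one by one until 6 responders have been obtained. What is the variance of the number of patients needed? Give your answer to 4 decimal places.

Y = total patients until the sixth success; negative binomial with r=6, p=0.27.
Var(Y) = r(1−p)/p² = 6·0.73 / 0.27² = 60.082305

60.0823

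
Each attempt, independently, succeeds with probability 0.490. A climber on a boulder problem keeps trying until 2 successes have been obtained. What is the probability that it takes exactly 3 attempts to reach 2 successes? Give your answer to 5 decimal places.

0.24490

Y = trial on which the second success occurs; negative binomial, r=2, p=0.49.
P(Y=3) = C(2,1) · p^2 · (1−p)^1
= 2 · 0.2401 · 0.51 = 0.2449020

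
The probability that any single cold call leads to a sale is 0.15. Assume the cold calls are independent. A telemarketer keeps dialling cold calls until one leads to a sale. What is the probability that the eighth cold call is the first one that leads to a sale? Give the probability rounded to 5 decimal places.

0.04809

Geometric (trials to first success), p = 0.15.
P(Y = 8) = (1−p)^7 · p = 0.32058 · 0.15 = 0.0480866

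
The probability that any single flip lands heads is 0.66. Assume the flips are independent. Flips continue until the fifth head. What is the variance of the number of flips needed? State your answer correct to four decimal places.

Y = total flips until the fifth success; negative binomial with r=5, p=0.66.
Var(Y) = r(1−p)/p² = 5·0.34 / 0.66² = 3.902663

3.9027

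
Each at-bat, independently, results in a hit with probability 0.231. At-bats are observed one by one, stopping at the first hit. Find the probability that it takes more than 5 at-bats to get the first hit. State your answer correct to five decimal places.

0.26893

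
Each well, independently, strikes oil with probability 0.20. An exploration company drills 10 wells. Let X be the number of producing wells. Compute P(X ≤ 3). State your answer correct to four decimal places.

X ~ Binomial(10, 0.20); P(X ≤ 3) = Σ C(10,k) p^k (1−p)^(10−k) over k:
  k=0: C(10,0)·0.20^0·0.80^10 = 0.107374
  k=1: C(10,1)·0.20^1·0.80^9 = 0.268435
  k=2: C(10,2)·0.20^2·0.80^8 = 0.301990
  k=3: C(10,3)·0.20^3·0.80^7 = 0.201327
Total = 0.879126

0.8791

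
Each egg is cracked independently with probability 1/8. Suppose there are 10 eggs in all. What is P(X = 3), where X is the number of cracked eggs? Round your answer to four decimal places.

0.0920

X ~ Binomial(n=10, p=0.125).
P(X=3) = C(10,3) · p^3 · (1−p)^7
= 120 · 0.0019531 · 0.3927 = 0.092038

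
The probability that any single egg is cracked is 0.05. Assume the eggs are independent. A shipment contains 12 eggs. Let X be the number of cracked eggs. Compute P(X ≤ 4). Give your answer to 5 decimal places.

0.99982

X ~ Binomial(12, 0.05); P(X ≤ 4) = Σ C(12,k) p^k (1−p)^(12−k) over k:
  k=0: C(12,0)·0.05^0·0.95^12 = 0.5403601
  k=1: C(12,1)·0.05^1·0.95^11 = 0.3412801
  k=2: C(12,2)·0.05^2·0.95^10 = 0.0987916
  k=3: C(12,3)·0.05^3·0.95^9 = 0.0173319
  k=4: C(12,4)·0.05^4·0.95^8 = 0.0020525
Total = 0.9998161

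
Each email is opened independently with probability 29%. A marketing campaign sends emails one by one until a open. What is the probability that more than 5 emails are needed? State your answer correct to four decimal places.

Y = number of emails to the first success; geometric, p = 0.29.
P(Y > 5) = P(first 5 all fail) = (1−p)^5 = 0.180423

0.1804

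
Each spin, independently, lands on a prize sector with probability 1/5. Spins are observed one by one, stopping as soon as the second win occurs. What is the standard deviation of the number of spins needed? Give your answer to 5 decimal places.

6.32456

Y = total spins until the second success; negative binomial with r=2, p=0.20.
SD(Y) = √[r(1−p)/p²] = √(40.0000000) = 6.3245553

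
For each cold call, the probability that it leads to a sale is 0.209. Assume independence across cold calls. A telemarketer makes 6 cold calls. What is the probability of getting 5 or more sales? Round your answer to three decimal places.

X ~ Binomial(6, 0.209); P(X ≥ 5) = Σ C(6,k) p^k (1−p)^(6−k) over k:
  k=5: C(6,5)·0.209^5·0.791^1 = 0.00189
  k=6: C(6,6)·0.209^6·0.791^0 = 0.00008
Total = 0.00198

0.002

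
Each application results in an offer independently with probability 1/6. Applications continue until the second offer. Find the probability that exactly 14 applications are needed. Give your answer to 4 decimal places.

Y = trial on which the second success occurs; negative binomial, r=2, p=0.166667.
P(Y=14) = C(13,1) · p^2 · (1−p)^12
= 13 · 0.027778 · 0.11216 = 0.040501

0.0405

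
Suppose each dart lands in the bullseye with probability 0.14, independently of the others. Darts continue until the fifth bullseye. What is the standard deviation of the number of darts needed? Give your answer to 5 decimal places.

Y = total darts until the fifth success; negative binomial with r=5, p=0.14.
SD(Y) = √[r(1−p)/p²] = √(219.3877551) = 14.8117438

14.81174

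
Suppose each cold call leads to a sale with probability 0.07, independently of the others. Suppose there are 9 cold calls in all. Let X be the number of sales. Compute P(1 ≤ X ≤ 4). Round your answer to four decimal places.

X ~ Binomial(9, 0.07); P(1 ≤ X ≤ 4) = Σ C(9,k) p^k (1−p)^(9−k) over k:
  k=1: C(9,1)·0.07^1·0.93^8 = 0.352537
  k=2: C(9,2)·0.07^2·0.93^7 = 0.106140
  k=3: C(9,3)·0.07^3·0.93^6 = 0.018641
  k=4: C(9,4)·0.07^4·0.93^5 = 0.002105
Total = 0.479422

0.4794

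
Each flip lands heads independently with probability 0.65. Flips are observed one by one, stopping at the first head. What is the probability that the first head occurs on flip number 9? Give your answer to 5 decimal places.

Geometric (trials to first success), p = 0.65.
P(Y = 9) = (1−p)^8 · p = 0.00022519 · 0.65 = 0.0001464

0.00015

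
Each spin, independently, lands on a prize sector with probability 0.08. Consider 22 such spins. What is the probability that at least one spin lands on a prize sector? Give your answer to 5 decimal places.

P(at least one) = 1 − P(none) = 1 − (1 − 0.08)^22
= 1 − 0.1597100 = 0.8402900

0.84029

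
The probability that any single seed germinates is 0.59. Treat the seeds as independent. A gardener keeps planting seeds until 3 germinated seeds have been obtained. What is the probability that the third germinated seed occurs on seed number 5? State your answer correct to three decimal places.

Y = trial on which the third success occurs; negative binomial, r=3, p=0.59.
P(Y=5) = C(4,2) · p^3 · (1−p)^2
= 6 · 0.20538 · 0.1681 = 0.20715

0.207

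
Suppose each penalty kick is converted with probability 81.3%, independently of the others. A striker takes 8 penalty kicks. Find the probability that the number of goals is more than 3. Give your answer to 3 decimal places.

0.992

X ~ Binomial(8, 0.813); P(X ≥ 4) = Σ C(8,k) p^k (1−p)^(8−k) over k:
  k=4: C(8,4)·0.813^4·0.187^4 = 0.03740
  k=5: C(8,5)·0.813^5·0.187^3 = 0.13007
  k=6: C(8,6)·0.813^6·0.187^2 = 0.28274
  k=7: C(8,7)·0.813^7·0.187^1 = 0.35121
  k=8: C(8,8)·0.813^8·0.187^0 = 0.19086
Total = 0.99227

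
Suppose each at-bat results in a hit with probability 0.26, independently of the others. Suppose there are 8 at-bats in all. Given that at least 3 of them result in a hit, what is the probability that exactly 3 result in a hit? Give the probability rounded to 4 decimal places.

0.6303

X ~ Binomial(8, 0.26). Want P(X=3 | X≥3) = P(X=3) / P(X≥3).
P(X=3) = C(8,3)·0.26^3·0.74^5 = 0.218407
P(X≥3) = 1 − 0.089919 − 0.252747 − 0.310810 = 0.346524
Ratio = 0.218407 / 0.346524 = 0.630280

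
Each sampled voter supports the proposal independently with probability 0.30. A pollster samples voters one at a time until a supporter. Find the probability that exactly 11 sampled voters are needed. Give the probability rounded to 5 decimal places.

0.00847

Geometric (trials to first success), p = 0.30.
P(Y = 11) = (1−p)^10 · p = 0.028248 · 0.30 = 0.0084743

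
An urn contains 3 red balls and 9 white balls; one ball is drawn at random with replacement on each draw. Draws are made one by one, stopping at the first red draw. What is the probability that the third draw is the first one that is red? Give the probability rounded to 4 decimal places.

Geometric (trials to first success), p = 0.25.
P(Y = 3) = (1−p)^2 · p = 0.5625 · 0.25 = 0.140625

0.1406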